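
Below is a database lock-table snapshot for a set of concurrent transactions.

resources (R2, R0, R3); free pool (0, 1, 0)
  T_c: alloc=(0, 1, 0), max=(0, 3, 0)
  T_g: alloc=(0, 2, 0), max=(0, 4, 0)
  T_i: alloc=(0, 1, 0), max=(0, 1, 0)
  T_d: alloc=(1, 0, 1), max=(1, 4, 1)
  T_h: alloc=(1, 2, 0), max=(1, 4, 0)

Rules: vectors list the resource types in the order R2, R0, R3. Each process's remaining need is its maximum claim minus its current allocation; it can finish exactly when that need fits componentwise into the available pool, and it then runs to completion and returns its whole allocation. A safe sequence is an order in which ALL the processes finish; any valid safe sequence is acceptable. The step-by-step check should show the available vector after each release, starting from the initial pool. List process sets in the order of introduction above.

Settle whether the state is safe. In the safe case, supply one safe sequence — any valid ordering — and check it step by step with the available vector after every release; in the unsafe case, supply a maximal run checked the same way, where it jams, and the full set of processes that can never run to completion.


SAFE. One safe sequence: T_i, T_c, T_h, T_g, T_d.
Key observation: reading the order forward, T_c is the first process whose need (0, 2, 0) meets the free pool (0, 2, 0) exactly on a resource it requests.
Walking it through:
  pool = (0, 1, 0)
  T_i needs (0, 0, 0) <= (0, 1, 0) -> finishes; pool += (0, 1, 0) = (0, 2, 0)
  T_c needs (0, 2, 0) <= (0, 2, 0) -> finishes; pool += (0, 1, 0) = (0, 3, 0)
  T_h needs (0, 2, 0) <= (0, 3, 0) -> finishes; pool += (1, 2, 0) = (1, 5, 0)
  T_g needs (0, 2, 0) <= (1, 5, 0) -> finishes; pool += (0, 2, 0) = (1, 7, 0)
  T_d needs (0, 4, 0) <= (1, 7, 0) -> finishes; pool += (1, 0, 1) = (2, 7, 1)


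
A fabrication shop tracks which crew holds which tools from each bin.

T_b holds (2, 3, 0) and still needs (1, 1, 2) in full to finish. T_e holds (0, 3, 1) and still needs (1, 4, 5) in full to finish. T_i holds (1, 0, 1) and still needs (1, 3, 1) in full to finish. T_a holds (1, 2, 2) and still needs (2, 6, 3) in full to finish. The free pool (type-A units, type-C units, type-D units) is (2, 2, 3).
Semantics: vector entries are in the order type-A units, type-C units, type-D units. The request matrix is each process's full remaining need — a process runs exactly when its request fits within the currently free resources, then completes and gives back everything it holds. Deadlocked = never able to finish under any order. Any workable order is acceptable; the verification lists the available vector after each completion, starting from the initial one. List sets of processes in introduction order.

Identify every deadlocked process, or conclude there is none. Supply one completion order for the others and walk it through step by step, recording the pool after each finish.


The deadlocked set is T_e and T_a.
Key observation: after T_b, T_i the pool peaks at (5, 5, 4), and each blocked process is short somewhere: T_e on type-D units; T_a on type-C units.
A valid finishing order for the others: T_b, T_i. Check, step by step:
  pool = (2, 2, 3)
  T_b needs (1, 1, 2) <= (2, 2, 3) -> finishes; pool += (2, 3, 0) = (4, 5, 3)
  T_i needs (1, 3, 1) <= (4, 5, 3) -> finishes; pool += (1, 0, 1) = (5, 5, 4)
The stuck group stays short no matter what:
  T_e still needs (1, 4, 5) but only (5, 5, 4) is free — short on type-D units
  T_a still needs (2, 6, 3) but only (5, 5, 4) is free — short on type-C units


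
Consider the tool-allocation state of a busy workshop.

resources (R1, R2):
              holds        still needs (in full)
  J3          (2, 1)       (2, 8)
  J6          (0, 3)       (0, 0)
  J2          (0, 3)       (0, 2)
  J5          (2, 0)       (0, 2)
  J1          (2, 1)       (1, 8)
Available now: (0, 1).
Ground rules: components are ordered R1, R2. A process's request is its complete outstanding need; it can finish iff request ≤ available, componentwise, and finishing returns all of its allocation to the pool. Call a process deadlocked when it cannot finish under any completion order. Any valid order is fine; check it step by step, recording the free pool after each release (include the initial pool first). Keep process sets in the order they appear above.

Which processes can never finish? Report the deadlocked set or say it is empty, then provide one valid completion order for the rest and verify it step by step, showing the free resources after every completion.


Deadlocked set: J3 and J1.
Key observation: the pool after J6, J5, J2 is (2, 7); every surviving request exceeds it in R2, so progress ends there.
A valid finishing order for the others: J6, J5, J2. Verifying each step:
  pool = (0, 1)
  run J6 (needs (0, 0), free (0, 1)); after release of (0, 3) the pool is (0, 4)
  run J5 (needs (0, 2), free (0, 4)); after release of (2, 0) the pool is (2, 4)
  run J2 (needs (0, 2), free (2, 4)); after release of (0, 3) the pool is (2, 7)
The blocked processes can never fit:
  J3 still needs (2, 8) but only (2, 7) is free — short on R2
  J1 still needs (1, 8) but only (2, 7) is free — short on R2


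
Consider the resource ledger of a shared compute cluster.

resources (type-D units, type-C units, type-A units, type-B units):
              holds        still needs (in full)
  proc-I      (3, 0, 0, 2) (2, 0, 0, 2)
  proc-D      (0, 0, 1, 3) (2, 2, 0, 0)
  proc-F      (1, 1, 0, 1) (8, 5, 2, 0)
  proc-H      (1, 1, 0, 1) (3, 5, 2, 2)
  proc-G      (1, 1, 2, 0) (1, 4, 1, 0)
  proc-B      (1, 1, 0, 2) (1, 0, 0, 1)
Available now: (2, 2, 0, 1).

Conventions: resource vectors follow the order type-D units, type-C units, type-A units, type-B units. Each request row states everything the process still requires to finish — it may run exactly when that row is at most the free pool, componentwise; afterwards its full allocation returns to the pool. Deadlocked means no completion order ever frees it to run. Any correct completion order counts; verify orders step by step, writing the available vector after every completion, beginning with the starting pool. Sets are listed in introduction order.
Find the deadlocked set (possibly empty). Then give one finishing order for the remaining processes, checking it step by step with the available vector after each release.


Deadlocked set: proc-F, proc-H and proc-G.
Key observation: even finishing proc-D, proc-B, proc-I leaves just (6, 3, 1, 8) free — too little type-C units for any of the remaining processes.
The rest can finish in the order proc-D, proc-B, proc-I. Step-by-step check:
  pool = (2, 2, 0, 1)
  proc-D: need (2, 2, 0, 0) fits (2, 2, 0, 1); releases (0, 0, 1, 3), pool now (2, 2, 1, 4)
  proc-B: need (1, 0, 0, 1) fits (2, 2, 1, 4); releases (1, 1, 0, 2), pool now (3, 3, 1, 6)
  proc-I: need (2, 0, 0, 2) fits (3, 3, 1, 6); releases (3, 0, 0, 2), pool now (6, 3, 1, 8)
The stuck group stays short no matter what:
  proc-F still needs (8, 5, 2, 0) but only (6, 3, 1, 8) is free — short on type-D units, type-C units and type-A units
  proc-H still needs (3, 5, 2, 2) but only (6, 3, 1, 8) is free — short on type-C units and type-A units
  proc-G still needs (1, 4, 1, 0) but only (6, 3, 1, 8) is free — short on type-C units


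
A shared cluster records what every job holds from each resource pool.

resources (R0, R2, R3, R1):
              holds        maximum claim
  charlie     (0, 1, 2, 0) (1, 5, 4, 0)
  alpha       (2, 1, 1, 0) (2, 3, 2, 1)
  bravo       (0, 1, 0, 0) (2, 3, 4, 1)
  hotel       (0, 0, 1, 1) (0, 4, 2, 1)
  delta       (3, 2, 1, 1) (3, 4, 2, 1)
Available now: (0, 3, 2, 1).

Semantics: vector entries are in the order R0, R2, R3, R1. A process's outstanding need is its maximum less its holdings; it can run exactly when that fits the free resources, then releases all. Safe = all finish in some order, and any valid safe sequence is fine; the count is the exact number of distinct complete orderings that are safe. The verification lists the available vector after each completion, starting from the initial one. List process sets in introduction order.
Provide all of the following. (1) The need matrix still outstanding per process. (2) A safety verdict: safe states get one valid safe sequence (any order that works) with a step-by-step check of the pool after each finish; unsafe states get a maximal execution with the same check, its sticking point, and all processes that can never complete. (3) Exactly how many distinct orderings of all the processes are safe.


(1) Need matrix, components ordered R0, R2, R3, R1:
  charlie: (1, 4, 2, 0)
  alpha: (0, 2, 1, 1)
  bravo: (2, 2, 4, 1)
  hotel: (0, 4, 1, 0)
  delta: (0, 2, 1, 0)
(2) The state is SAFE; one workable sequence: alpha, charlie, delta, bravo, hotel.
Key observation: the order's first zero-slack moment is alpha ((0, 2, 1, 1) needed, (0, 3, 2, 1) free — a requested resource with nothing to spare).
Step-by-step check:
  pool = (0, 3, 2, 1)
  alpha: need (0, 2, 1, 1) fits (0, 3, 2, 1); releases (2, 1, 1, 0), pool now (2, 4, 3, 1)
  charlie: need (1, 4, 2, 0) fits (2, 4, 3, 1); releases (0, 1, 2, 0), pool now (2, 5, 5, 1)
  delta: need (0, 2, 1, 0) fits (2, 5, 5, 1); releases (3, 2, 1, 1), pool now (5, 7, 6, 2)
  bravo: need (2, 2, 4, 1) fits (5, 7, 6, 2); releases (0, 1, 0, 0), pool now (5, 8, 6, 2)
  hotel: need (0, 4, 1, 0) fits (5, 8, 6, 2); releases (0, 0, 1, 1), pool now (5, 8, 7, 3)
(3) Precisely 36 of the possible complete orderings are safe sequences.


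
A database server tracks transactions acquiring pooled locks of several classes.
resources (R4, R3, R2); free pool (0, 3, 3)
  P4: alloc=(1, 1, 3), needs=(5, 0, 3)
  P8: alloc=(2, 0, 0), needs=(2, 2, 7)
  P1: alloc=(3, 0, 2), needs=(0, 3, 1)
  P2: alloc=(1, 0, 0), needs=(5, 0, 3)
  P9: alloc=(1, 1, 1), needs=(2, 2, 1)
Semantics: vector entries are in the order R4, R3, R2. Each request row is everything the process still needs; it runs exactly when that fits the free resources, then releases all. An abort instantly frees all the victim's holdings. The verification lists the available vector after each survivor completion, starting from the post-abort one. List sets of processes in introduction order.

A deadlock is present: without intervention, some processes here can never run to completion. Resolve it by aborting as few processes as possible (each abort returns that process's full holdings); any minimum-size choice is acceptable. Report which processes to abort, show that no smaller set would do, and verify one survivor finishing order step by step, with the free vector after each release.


Minimum abort set: P2.
Key observation: no ordering could ever have run P4 before the abort of P2; with (1, 0, 0) back in the pool it fits at step 3.
Minimality: the empty abort set fails — the state is deadlocked as it stands.
One survivor order: P1, P9, P4, P8. Verifying each step (post-abort pool first):
  pool = (1, 3, 3)
  run P1 (needs (0, 3, 1), free (1, 3, 3)); after release of (3, 0, 2) the pool is (4, 3, 5)
  run P9 (needs (2, 2, 1), free (4, 3, 5)); after release of (1, 1, 1) the pool is (5, 4, 6)
  run P4 (needs (5, 0, 3), free (5, 4, 6)); after release of (1, 1, 3) the pool is (6, 5, 9)
  run P8 (needs (2, 2, 7), free (6, 5, 9)); after release of (2, 0, 0) the pool is (8, 5, 9)


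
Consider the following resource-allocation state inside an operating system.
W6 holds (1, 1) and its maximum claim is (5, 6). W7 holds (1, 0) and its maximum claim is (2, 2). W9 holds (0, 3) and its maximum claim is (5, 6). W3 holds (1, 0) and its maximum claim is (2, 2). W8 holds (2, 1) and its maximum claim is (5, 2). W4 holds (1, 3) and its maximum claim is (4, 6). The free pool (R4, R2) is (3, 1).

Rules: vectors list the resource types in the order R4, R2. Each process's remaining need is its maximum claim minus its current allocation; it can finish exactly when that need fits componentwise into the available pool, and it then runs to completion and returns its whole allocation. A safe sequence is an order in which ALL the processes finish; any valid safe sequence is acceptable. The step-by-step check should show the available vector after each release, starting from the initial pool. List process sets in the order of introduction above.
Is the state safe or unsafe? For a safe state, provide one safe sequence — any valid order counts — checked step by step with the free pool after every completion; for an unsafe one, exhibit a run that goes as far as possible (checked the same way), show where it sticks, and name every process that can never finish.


UNSAFE.
Key observation: the pool after W8, W7, W3 is (7, 2); every surviving request exceeds it in R2, so progress ends there.
The run W8, W7, W3 cannot be extended any further. Step-by-step check:
  pool = (3, 1)
  run W8 (needs (3, 1), free (3, 1)); after release of (2, 1) the pool is (5, 2)
  run W7 (needs (1, 2), free (5, 2)); after release of (1, 0) the pool is (6, 2)
  run W3 (needs (1, 2), free (6, 2)); after release of (1, 0) the pool is (7, 2)
  W6 cannot run: need (4, 5) vs free (7, 2) (insufficient R2)
  W9 cannot run: need (5, 3) vs free (7, 2) (insufficient R2)
  W4 cannot run: need (3, 3) vs free (7, 2) (insufficient R2)
Never able to finish: W6, W9 and W4.


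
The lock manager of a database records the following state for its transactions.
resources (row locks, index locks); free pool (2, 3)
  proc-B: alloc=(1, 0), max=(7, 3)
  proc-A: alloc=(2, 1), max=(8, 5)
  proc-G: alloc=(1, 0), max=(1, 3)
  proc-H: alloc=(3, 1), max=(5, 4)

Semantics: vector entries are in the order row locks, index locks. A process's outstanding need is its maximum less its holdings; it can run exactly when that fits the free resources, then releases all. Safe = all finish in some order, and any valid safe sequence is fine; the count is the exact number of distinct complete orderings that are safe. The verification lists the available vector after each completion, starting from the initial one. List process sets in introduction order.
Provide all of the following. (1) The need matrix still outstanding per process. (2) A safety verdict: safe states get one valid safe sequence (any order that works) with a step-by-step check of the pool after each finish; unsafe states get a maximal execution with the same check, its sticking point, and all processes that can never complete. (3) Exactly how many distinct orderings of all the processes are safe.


(1) Outstanding need per process (order row locks, index locks):
  proc-B: (6, 3)
  proc-A: (6, 4)
  proc-G: (0, 3)
  proc-H: (2, 3)
(2) SAFE — a valid safe sequence is proc-H, proc-G, proc-A, proc-B.
Key observation: the order's first zero-slack moment is proc-H ((2, 3) needed, (2, 3) free — a requested resource with nothing to spare).
Step-by-step check:
  pool = (2, 3)
  proc-H: need (2, 3) fits (2, 3); releases (3, 1), pool now (5, 4)
  proc-G: need (0, 3) fits (5, 4); releases (1, 0), pool now (6, 4)
  proc-A: need (6, 4) fits (6, 4); releases (2, 1), pool now (8, 5)
  proc-B: need (6, 3) fits (8, 5); releases (1, 0), pool now (9, 5)
(3) Exactly 4 of the possible complete orderings are safe sequences.


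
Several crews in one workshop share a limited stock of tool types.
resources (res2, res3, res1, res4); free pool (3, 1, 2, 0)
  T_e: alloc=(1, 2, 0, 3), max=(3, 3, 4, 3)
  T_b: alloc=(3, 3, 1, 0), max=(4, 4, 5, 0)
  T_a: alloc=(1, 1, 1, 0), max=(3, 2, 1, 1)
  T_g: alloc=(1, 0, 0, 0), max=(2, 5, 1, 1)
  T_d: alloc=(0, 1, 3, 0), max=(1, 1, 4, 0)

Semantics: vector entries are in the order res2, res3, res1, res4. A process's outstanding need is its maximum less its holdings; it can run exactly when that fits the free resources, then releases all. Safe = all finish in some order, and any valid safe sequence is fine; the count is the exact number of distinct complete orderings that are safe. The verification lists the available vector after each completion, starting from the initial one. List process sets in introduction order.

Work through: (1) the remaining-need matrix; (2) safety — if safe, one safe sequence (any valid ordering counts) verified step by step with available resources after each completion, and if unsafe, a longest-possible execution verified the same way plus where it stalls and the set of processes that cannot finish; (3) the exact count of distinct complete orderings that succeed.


(1) Need matrix, components ordered res2, res3, res1, res4:
  T_e: (2, 1, 4, 0)
  T_b: (1, 1, 4, 0)
  T_a: (2, 1, 0, 1)
  T_g: (1, 5, 1, 1)
  T_d: (1, 0, 1, 0)
(2) The state is SAFE; one workable sequence: T_d, T_e, T_b, T_a, T_g.
Key observation: nothing binds to the last unit here — the tightest requested-resource margin is 1, first seen at T_d ((1, 0, 1, 0) against (3, 1, 2, 0)).
Step-by-step check:
  pool = (3, 1, 2, 0)
  run T_d (needs (1, 0, 1, 0), free (3, 1, 2, 0)); after release of (0, 1, 3, 0) the pool is (3, 2, 5, 0)
  run T_e (needs (2, 1, 4, 0), free (3, 2, 5, 0)); after release of (1, 2, 0, 3) the pool is (4, 4, 5, 3)
  run T_b (needs (1, 1, 4, 0), free (4, 4, 5, 3)); after release of (3, 3, 1, 0) the pool is (7, 7, 6, 3)
  run T_a (needs (2, 1, 0, 1), free (7, 7, 6, 3)); after release of (1, 1, 1, 0) the pool is (8, 8, 7, 3)
  run T_g (needs (1, 5, 1, 1), free (8, 8, 7, 3)); after release of (1, 0, 0, 0) the pool is (9, 8, 7, 3)
(3) The exact count: 6 of the possible complete orderings are safe sequences.


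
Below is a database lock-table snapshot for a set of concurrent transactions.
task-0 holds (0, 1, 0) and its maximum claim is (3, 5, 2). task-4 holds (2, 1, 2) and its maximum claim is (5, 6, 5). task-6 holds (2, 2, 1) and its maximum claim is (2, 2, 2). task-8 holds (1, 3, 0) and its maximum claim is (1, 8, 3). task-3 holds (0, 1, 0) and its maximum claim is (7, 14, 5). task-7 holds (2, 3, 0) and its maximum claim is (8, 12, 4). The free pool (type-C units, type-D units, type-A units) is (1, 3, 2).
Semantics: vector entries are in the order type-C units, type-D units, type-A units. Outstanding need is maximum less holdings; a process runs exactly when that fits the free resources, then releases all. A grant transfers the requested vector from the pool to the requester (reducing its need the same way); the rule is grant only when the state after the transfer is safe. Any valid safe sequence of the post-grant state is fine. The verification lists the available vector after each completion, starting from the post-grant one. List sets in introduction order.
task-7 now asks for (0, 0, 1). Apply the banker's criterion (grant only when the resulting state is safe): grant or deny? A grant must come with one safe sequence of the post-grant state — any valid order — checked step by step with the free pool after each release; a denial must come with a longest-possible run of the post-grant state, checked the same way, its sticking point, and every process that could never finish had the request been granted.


DENY: after the grant no complete ordering would exist.
Key observation: type-A units is the bottleneck — with task-6, task-0 done the pool holds (3, 6, 2), short of every remaining need.
Pretend the grant happened; the run task-6, task-0 goes as far as possible. Verifying each step:
  pool = (1, 3, 1)
  task-6: need (0, 0, 1) fits (1, 3, 1); releases (2, 2, 1), pool now (3, 5, 2)
  task-0: need (3, 4, 2) fits (3, 5, 2); releases (0, 1, 0), pool now (3, 6, 2)
  task-4 cannot run: need (3, 5, 3) vs free (3, 6, 2) (insufficient type-A units)
  task-8 cannot run: need (0, 5, 3) vs free (3, 6, 2) (insufficient type-A units)
  task-3 cannot run: need (7, 13, 5) vs free (3, 6, 2) (insufficient type-C units, type-D units and type-A units)
  task-7 cannot run: need (6, 9, 3) vs free (3, 6, 2) (insufficient type-C units, type-D units and type-A units)
Post-grant, the permanently blocked set is task-4, task-8, task-3 and task-7.


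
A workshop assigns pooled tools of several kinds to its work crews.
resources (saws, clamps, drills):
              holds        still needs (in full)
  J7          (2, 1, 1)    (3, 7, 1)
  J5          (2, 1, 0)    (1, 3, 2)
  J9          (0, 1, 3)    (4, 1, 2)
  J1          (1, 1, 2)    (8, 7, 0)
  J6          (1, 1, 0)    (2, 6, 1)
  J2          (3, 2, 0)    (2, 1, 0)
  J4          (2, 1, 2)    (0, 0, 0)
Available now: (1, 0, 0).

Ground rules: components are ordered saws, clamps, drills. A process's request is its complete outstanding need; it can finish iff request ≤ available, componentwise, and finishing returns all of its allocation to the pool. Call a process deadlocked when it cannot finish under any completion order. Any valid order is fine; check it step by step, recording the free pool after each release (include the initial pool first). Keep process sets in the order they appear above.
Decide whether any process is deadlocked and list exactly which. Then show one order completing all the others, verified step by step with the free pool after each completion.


The deadlocked set is J7, J1 and J6.
Key observation: even finishing J4, J2, J9, J5 leaves just (8, 5, 5) free — too little clamps for any of the remaining processes.
The rest can finish in the order J4, J2, J9, J5. Verifying each step:
  pool = (1, 0, 0)
  J4: need (0, 0, 0) fits (1, 0, 0); releases (2, 1, 2), pool now (3, 1, 2)
  J2: need (2, 1, 0) fits (3, 1, 2); releases (3, 2, 0), pool now (6, 3, 2)
  J9: need (4, 1, 2) fits (6, 3, 2); releases (0, 1, 3), pool now (6, 4, 5)
  J5: need (1, 3, 2) fits (6, 4, 5); releases (2, 1, 0), pool now (8, 5, 5)
None of the blocked processes ever fits:
  blocked: J7 wants (3, 7, 1), pool (8, 5, 5) — not enough clamps
  blocked: J1 wants (8, 7, 0), pool (8, 5, 5) — not enough clamps
  blocked: J6 wants (2, 6, 1), pool (8, 5, 5) — not enough clamps


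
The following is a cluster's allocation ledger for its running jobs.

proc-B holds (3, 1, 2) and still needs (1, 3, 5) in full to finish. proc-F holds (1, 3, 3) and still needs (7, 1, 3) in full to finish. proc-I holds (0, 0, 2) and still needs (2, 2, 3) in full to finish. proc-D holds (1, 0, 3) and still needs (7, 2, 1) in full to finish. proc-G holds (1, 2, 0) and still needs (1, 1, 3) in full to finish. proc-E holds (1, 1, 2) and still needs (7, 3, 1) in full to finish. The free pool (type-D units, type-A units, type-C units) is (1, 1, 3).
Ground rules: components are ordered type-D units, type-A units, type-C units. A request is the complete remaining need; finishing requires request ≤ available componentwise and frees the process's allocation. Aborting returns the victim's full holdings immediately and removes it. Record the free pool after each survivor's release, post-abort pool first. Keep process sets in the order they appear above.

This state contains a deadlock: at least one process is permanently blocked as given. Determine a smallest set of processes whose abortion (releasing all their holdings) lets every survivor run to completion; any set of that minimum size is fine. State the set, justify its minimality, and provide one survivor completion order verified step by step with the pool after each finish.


The answer: abort proc-F and proc-D.
Key observation: before aborting proc-F and proc-D, proc-E was permanently blocked — no order could ever run it; afterwards it completes at step 3.
Minimality, checking each single-abort alternative: proc-B alone leaves proc-F blocked (short on type-D units); proc-F alone leaves proc-D blocked (short on type-D units); proc-I alone leaves proc-F blocked (short on type-D units); proc-D alone leaves proc-F blocked (short on type-D units); proc-G alone leaves proc-F blocked (short on type-D units); proc-E alone leaves proc-F blocked (short on type-D units).
The survivors complete as proc-B, proc-G, proc-E, proc-I. Step-by-step check (starting from the post-abort pool):
  pool = (3, 4, 9)
  run proc-B (needs (1, 3, 5), free (3, 4, 9)); after release of (3, 1, 2) the pool is (6, 5, 11)
  run proc-G (needs (1, 1, 3), free (6, 5, 11)); after release of (1, 2, 0) the pool is (7, 7, 11)
  run proc-E (needs (7, 3, 1), free (7, 7, 11)); after release of (1, 1, 2) the pool is (8, 8, 13)
  run proc-I (needs (2, 2, 3), free (8, 8, 13)); after release of (0, 0, 2) the pool is (8, 8, 15)


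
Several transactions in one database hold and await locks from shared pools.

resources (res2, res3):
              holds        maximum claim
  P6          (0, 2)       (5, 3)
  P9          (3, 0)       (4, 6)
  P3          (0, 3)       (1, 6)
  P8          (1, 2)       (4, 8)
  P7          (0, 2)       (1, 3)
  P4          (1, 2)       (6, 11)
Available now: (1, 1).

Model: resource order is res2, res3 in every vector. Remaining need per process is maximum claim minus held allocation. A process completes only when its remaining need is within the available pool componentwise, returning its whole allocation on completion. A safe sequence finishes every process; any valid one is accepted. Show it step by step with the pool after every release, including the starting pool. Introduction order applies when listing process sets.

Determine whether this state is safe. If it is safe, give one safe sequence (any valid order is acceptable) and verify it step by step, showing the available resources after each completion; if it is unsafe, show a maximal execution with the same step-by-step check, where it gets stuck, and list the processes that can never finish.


SAFE. One safe sequence: P7, P3, P9, P8, P6, P4.
Key observation: the first exact fit in this order is P7 — it needs (1, 1) with (1, 1) free, meeting a requested resource to the last unit.
Walking it through:
  pool = (1, 1)
  run P7 (needs (1, 1), free (1, 1)); after release of (0, 2) the pool is (1, 3)
  run P3 (needs (1, 3), free (1, 3)); after release of (0, 3) the pool is (1, 6)
  run P9 (needs (1, 6), free (1, 6)); after release of (3, 0) the pool is (4, 6)
  run P8 (needs (3, 6), free (4, 6)); after release of (1, 2) the pool is (5, 8)
  run P6 (needs (5, 1), free (5, 8)); after release of (0, 2) the pool is (5, 10)
  run P4 (needs (5, 9), free (5, 10)); after release of (1, 2) the pool is (6, 12)


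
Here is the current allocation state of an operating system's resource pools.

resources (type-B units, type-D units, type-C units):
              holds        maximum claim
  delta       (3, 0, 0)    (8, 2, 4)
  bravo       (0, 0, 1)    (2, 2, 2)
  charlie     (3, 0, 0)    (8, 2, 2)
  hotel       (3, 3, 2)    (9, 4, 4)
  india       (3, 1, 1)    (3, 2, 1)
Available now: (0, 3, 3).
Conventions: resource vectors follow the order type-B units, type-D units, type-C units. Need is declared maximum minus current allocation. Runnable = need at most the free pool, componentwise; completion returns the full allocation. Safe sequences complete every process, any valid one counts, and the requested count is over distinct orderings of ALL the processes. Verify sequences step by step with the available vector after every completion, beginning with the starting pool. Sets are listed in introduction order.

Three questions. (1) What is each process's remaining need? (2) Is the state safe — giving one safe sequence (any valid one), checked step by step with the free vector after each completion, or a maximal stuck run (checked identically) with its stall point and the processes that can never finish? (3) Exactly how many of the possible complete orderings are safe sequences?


(1) Remaining need (order type-B units, type-D units, type-C units):
  delta: (5, 2, 4)
  bravo: (2, 2, 1)
  charlie: (5, 2, 2)
  hotel: (6, 1, 2)
  india: (0, 1, 0)
(2) The state is UNSAFE.
Key observation: the pool after india, bravo is (3, 4, 5); every surviving request exceeds it in type-B units, so progress ends there.
A maximal execution: india, bravo — then nothing else fits. Check, step by step:
  pool = (0, 3, 3)
  run india (needs (0, 1, 0), free (0, 3, 3)); after release of (3, 1, 1) the pool is (3, 4, 4)
  run bravo (needs (2, 2, 1), free (3, 4, 4)); after release of (0, 0, 1) the pool is (3, 4, 5)
  blocked: delta wants (5, 2, 4), pool (3, 4, 5) — not enough type-B units
  blocked: charlie wants (5, 2, 2), pool (3, 4, 5) — not enough type-B units
  blocked: hotel wants (6, 1, 2), pool (3, 4, 5) — not enough type-B units
Processes that can never finish: delta, charlie and hotel.
(3) Precisely 0 of the possible complete orderings are safe sequences.


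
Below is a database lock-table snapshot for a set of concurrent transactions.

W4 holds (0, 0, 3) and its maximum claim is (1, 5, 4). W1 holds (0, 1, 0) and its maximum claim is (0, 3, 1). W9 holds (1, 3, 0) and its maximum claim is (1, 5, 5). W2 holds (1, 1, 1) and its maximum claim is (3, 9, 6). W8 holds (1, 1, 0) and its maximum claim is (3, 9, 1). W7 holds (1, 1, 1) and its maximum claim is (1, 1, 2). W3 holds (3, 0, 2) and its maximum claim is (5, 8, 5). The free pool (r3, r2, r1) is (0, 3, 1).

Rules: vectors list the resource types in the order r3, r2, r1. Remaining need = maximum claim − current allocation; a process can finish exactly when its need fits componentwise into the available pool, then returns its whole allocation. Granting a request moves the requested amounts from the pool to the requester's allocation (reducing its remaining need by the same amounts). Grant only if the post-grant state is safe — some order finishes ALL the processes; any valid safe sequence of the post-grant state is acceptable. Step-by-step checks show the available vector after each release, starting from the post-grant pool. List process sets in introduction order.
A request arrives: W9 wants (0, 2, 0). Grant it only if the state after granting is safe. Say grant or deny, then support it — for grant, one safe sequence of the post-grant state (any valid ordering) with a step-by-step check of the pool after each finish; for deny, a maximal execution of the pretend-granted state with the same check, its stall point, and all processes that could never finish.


DENY — the pretend-granted state is unsafe.
Key observation: after W7, W1 the pool peaks at (1, 3, 2), and each blocked process is short somewhere: W4 on r2; W9 on r1; W2 on r3, r2, r1; W8 on r3, r2; W3 on r3, r2, r1.
Pretend the grant happened; the run W7, W1 goes as far as possible. Walking it through:
  pool = (0, 1, 1)
  W7 needs (0, 0, 1) <= (0, 1, 1) -> finishes; pool += (1, 1, 1) = (1, 2, 2)
  W1 needs (0, 2, 1) <= (1, 2, 2) -> finishes; pool += (0, 1, 0) = (1, 3, 2)
  blocked: W4 wants (1, 5, 1), pool (1, 3, 2) — not enough r2
  blocked: W9 wants (0, 0, 5), pool (1, 3, 2) — not enough r1
  blocked: W2 wants (2, 8, 5), pool (1, 3, 2) — not enough r3, r2 and r1
  blocked: W8 wants (2, 8, 1), pool (1, 3, 2) — not enough r3 and r2
  blocked: W3 wants (2, 8, 3), pool (1, 3, 2) — not enough r3, r2 and r1
Had the request been granted, W4, W9, W2, W8 and W3 could never finish.


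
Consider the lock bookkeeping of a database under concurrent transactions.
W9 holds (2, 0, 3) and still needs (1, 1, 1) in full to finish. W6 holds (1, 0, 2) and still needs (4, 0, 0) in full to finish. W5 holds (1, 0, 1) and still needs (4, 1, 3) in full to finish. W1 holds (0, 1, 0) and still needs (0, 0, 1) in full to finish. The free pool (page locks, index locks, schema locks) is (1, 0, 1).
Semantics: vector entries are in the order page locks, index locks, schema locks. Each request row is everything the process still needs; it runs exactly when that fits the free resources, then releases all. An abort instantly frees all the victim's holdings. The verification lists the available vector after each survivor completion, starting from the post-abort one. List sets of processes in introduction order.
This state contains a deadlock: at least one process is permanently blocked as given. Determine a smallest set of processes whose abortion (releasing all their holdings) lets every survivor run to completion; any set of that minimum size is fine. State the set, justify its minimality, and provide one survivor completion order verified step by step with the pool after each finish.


The answer: abort W5.
Key observation: aborting W5 returns (1, 0, 1), and W6 — hopeless before — runs at step 3 with the returned capacity in the pool.
Why nothing smaller works: aborting no one leaves the state deadlocked as given.
One survivor order: W1, W9, W6. Verifying each step (post-abort pool first):
  pool = (2, 0, 2)
  W1 needs (0, 0, 1) <= (2, 0, 2) -> finishes; pool += (0, 1, 0) = (2, 1, 2)
  W9 needs (1, 1, 1) <= (2, 1, 2) -> finishes; pool += (2, 0, 3) = (4, 1, 5)
  W6 needs (4, 0, 0) <= (4, 1, 5) -> finishes; pool += (1, 0, 2) = (5, 1, 7)


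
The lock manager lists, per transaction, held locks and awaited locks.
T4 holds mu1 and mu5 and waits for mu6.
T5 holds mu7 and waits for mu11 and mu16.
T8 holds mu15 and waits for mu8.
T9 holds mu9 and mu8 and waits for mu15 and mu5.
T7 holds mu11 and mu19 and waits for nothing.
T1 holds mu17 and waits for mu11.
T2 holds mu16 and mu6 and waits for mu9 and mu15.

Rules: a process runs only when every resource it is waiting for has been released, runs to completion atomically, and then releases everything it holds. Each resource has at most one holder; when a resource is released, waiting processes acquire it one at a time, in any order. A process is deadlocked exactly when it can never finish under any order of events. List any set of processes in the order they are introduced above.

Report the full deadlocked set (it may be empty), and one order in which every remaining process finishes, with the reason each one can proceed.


Deadlocked set: T4, T5, T8, T9 and T2.
Key observation: the loop T4 -> T2 -> T8 -> T9 -> T4 blocks itself forever; T5 waits into the deadlock from upstream.
One completion order for the rest: T7, T1.
Step-by-step check:
  T7 waits on nothing -> runs at once and releases mu11 and mu19
  T1: everything it awaited (mu11) is free; runs, freeing mu17


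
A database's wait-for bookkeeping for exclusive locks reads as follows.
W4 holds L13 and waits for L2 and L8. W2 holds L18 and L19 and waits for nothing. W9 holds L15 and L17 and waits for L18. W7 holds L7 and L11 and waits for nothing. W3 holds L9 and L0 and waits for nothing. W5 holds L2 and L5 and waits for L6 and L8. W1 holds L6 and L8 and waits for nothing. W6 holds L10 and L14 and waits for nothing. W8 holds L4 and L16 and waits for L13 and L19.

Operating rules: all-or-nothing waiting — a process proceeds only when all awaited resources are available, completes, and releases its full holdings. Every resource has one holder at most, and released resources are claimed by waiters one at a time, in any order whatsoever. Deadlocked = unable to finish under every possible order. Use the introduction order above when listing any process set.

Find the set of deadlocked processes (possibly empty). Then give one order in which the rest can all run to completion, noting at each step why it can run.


The deadlocked set is empty.
Key observation: all waits point, directly or indirectly, at processes that can finish, so nothing is permanently blocked.
One completion order for the rest: W7, W2, W1, W6, W5, W9, W4, W8, W3.
Verifying each step:
  W7 waits on nothing -> runs at once and releases L7 and L11
  W2 waits on nothing -> runs at once and releases L18 and L19
  W1 waits on nothing -> runs at once and releases L6 and L8
  W6 waits on nothing -> runs at once and releases L10 and L14
  run W5 (all its waits — L6 and L8 — are resolved); releases L2 and L5
  run W9 (all its waits — L18 — are resolved); releases L15 and L17
  run W4 (all its waits — L2 and L8 — are resolved); releases L13
  run W8 (all its waits — L13 and L19 — are resolved); releases L4 and L16
  W3 waits on nothing -> runs at once and releases L9 and L0


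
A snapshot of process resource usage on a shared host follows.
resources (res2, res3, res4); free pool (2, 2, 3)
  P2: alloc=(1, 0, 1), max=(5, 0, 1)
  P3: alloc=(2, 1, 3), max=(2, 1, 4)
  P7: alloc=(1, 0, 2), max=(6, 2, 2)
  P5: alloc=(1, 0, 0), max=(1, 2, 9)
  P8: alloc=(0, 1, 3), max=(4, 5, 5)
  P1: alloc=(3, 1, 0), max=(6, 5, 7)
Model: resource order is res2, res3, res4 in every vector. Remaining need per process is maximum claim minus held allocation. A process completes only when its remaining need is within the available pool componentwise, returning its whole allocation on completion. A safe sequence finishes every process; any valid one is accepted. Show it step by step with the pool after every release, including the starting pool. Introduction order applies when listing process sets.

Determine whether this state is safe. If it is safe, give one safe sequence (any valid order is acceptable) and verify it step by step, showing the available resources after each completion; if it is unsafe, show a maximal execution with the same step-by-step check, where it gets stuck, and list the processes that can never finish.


The state is UNSAFE.
Key observation: once P3, P2, P7, P5 finish, the pool peaks at (7, 3, 9) — and every remaining process still needs more res3 than that.
The run P3, P2, P7, P5 cannot be extended any further. Verifying each step:
  pool = (2, 2, 3)
  P3 needs (0, 0, 1) <= (2, 2, 3) -> finishes; pool += (2, 1, 3) = (4, 3, 6)
  P2 needs (4, 0, 0) <= (4, 3, 6) -> finishes; pool += (1, 0, 1) = (5, 3, 7)
  P7 needs (5, 2, 0) <= (5, 3, 7) -> finishes; pool += (1, 0, 2) = (6, 3, 9)
  P5 needs (0, 2, 9) <= (6, 3, 9) -> finishes; pool += (1, 0, 0) = (7, 3, 9)
  blocked: P8 wants (4, 4, 2), pool (7, 3, 9) — not enough res3
  blocked: P1 wants (3, 4, 7), pool (7, 3, 9) — not enough res3
Never able to finish: P8 and P1.


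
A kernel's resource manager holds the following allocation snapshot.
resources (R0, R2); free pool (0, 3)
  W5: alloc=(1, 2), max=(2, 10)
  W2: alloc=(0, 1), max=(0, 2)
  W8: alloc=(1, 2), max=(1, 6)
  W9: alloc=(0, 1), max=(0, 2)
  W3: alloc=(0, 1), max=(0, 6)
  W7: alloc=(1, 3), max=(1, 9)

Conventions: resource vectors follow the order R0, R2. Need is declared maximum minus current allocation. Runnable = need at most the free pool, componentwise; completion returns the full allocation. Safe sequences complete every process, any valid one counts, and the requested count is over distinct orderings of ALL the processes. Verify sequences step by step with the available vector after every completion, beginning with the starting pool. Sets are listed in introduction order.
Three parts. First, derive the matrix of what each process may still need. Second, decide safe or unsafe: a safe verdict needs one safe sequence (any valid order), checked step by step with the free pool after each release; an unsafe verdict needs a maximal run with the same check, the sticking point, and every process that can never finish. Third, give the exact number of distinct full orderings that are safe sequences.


(1) Outstanding need per process (order R0, R2):
  W5: (1, 8)
  W2: (0, 1)
  W8: (0, 4)
  W9: (0, 1)
  W3: (0, 5)
  W7: (0, 6)
(2) SAFE. One safe sequence: W2, W9, W3, W7, W5, W8.
Key observation: reading the order forward, W3 is the first process whose need (0, 5) meets the free pool (0, 5) exactly on a resource it requests.
Verifying each step:
  pool = (0, 3)
  run W2 (needs (0, 1), free (0, 3)); after release of (0, 1) the pool is (0, 4)
  run W9 (needs (0, 1), free (0, 4)); after release of (0, 1) the pool is (0, 5)
  run W3 (needs (0, 5), free (0, 5)); after release of (0, 1) the pool is (0, 6)
  run W7 (needs (0, 6), free (0, 6)); after release of (1, 3) the pool is (1, 9)
  run W5 (needs (1, 8), free (1, 9)); after release of (1, 2) the pool is (2, 11)
  run W8 (needs (0, 4), free (2, 11)); after release of (1, 2) the pool is (3, 13)
(3) Exactly 44 of the possible complete orderings are safe sequences.


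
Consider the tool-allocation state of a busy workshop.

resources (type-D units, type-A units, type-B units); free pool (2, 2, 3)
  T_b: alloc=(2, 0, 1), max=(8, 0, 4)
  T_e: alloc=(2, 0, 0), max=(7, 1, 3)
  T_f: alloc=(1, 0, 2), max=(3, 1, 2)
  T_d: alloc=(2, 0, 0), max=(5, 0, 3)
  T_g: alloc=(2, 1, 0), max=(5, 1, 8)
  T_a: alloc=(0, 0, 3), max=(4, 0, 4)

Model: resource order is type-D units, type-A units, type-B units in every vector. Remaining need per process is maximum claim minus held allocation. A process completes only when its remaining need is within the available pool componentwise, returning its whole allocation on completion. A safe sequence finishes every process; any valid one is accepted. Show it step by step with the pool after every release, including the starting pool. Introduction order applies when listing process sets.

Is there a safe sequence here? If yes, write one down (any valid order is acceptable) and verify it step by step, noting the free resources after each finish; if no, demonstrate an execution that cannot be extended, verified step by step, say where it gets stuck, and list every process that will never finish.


SAFE. One safe sequence: T_f, T_d, T_a, T_g, T_e, T_b.
Key observation: at T_f the run first touches a limit — (2, 1, 0) against (2, 2, 3), exact on a resource it actually requests.
Check, step by step:
  pool = (2, 2, 3)
  T_f needs (2, 1, 0) <= (2, 2, 3) -> finishes; pool += (1, 0, 2) = (3, 2, 5)
  T_d needs (3, 0, 3) <= (3, 2, 5) -> finishes; pool += (2, 0, 0) = (5, 2, 5)
  T_a needs (4, 0, 1) <= (5, 2, 5) -> finishes; pool += (0, 0, 3) = (5, 2, 8)
  T_g needs (3, 0, 8) <= (5, 2, 8) -> finishes; pool += (2, 1, 0) = (7, 3, 8)
  T_e needs (5, 1, 3) <= (7, 3, 8) -> finishes; pool += (2, 0, 0) = (9, 3, 8)
  T_b needs (6, 0, 3) <= (9, 3, 8) -> finishes; pool += (2, 0, 1) = (11, 3, 9)
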